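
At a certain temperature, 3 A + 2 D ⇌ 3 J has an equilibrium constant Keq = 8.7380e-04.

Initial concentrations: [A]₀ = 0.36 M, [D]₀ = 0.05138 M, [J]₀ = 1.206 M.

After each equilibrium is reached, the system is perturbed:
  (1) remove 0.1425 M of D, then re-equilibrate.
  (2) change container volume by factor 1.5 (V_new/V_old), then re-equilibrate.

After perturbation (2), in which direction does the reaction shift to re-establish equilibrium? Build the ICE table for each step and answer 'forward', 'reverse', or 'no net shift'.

Direction: reverse

Q₀ = 1.4241e+04 vs Keq = 8.7380e-04 ⇒ Q>K, reverse
Step 1:
                  A         D         J
  init         0.36   0.05138     1.206
  Δ           1.089    0.7259    -1.089
  eq          1.449    0.7773    0.1171
  solve Keq expr → x = -0.363; check Q = 8.7380e-04
Then remove 0.1425 M of D.
Step 2:
                  A         D         J
  init        1.449    0.6348    0.1171
  Δ         0.01294  0.008628  -0.01294
  eq          1.462    0.6434    0.1042
  solve Keq expr → x = -0.004314; check Q = 8.7380e-04
Then change container volume by factor 1.5 (V_new/V_old).
Step 3:
                  A         D         J
  init       0.9746     0.429   0.06944
  Δ         0.01482  0.009879  -0.01482
  eq         0.9894    0.4388   0.05462
  solve Keq expr → x = -0.00494; check Q = 8.7380e-04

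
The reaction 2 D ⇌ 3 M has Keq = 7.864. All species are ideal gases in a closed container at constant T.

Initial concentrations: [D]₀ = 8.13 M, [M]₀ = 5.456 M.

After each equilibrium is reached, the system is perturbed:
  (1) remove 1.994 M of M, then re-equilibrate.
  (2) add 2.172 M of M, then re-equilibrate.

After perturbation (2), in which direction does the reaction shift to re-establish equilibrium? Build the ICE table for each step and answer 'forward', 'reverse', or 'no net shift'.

Q₀ = 2.457 vs Keq = 7.864 ⇒ Q<K, forward
Step 1:
                   D          M
  Initial       8.13      5.456
  Change      -1.187      1.781
  Equil        6.943      7.237
  solve Keq expr → x = 0.5937; check Q = 7.864
Then remove 1.994 M of M.
Step 2:
                   D          M
  Initial      6.943      5.243
  Change     -0.9019      1.353
  Equil        6.041      6.596
  solve Keq expr → x = 0.4509; check Q = 7.864
Then add 2.172 M of M.
Step 3:
                   D          M
  Initial      6.041      8.768
  Change       0.983     -1.475
  Equil        7.024      7.293
  solve Keq expr → x = -0.4915; check Q = 7.864

Direction: reverse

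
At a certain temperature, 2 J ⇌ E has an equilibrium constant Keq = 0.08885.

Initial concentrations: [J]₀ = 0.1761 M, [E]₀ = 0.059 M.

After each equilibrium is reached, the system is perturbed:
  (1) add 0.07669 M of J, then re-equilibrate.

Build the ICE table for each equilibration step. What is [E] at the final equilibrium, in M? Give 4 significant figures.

[E]_eq = 0.01083 M

Q₀ = 1.903 vs Keq = 0.08885 ⇒ Q>K, reverse
Step 1:
                   J          E
  init        0.1761      0.059
  Δ           0.1041   -0.05203
  eq          0.2802   0.006973
  solve Keq expr → x = -0.05203; check Q = 0.08885
Then add 0.07669 M of J.
Step 2:
                   J          E
  init        0.3568   0.006973
  Δ        -0.007713   0.003857
  eq          0.3491    0.01083
  solve Keq expr → x = 0.003857; check Q = 0.08885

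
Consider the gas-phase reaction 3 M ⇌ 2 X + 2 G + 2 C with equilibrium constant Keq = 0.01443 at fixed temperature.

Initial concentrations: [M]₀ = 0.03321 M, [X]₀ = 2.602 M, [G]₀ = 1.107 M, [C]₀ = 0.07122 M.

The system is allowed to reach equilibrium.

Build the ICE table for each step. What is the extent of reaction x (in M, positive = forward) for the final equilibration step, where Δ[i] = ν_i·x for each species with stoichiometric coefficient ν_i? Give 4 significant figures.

Q₀ = 1149 vs Keq = 0.01443 ⇒ Q>K, reverse
Step 1:
                  M         X         G         C
  Initial   0.03321     2.602     1.107   0.07122
  Change     0.1034  -0.06891  -0.06891  -0.06891
  Equil      0.1366     2.533     1.038  0.002306
  solve Keq expr → x = -0.03446; check Q = 0.01443

x = -0.03446 M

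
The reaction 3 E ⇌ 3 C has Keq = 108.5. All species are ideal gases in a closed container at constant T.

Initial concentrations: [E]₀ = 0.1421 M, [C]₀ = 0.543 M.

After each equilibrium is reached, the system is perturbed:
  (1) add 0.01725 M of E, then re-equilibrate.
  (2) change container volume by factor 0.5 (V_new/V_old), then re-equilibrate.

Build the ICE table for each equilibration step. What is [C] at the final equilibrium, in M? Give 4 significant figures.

Q₀ = 55.8 vs Keq = 108.5 ⇒ Q<K, forward
Step 1:
                   E          C
  init        0.1421      0.543
  Δ         -0.02336    0.02336
  eq          0.1187     0.5664
  solve Keq expr → x = 0.007785; check Q = 108.5
Then add 0.01725 M of E.
Step 2:
                   E          C
  init         0.136     0.5664
  Δ         -0.01426    0.01426
  eq          0.1217     0.5806
  solve Keq expr → x = 0.004753; check Q = 108.5
Then change container volume by factor 0.5 (V_new/V_old).
Step 3:
                   E          C
  init        0.2435      1.161
  Δ                0          0
  eq          0.2435      1.161
  solve Keq expr → x = 0; check Q = 108.5

[C]_eq = 1.161 M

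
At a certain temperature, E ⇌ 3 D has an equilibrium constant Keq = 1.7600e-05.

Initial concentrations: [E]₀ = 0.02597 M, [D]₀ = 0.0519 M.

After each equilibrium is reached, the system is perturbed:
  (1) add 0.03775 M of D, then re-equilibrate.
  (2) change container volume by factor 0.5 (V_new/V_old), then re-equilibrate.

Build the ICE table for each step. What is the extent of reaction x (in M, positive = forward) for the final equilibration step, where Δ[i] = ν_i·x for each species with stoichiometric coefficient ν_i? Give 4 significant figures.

Q₀ = 0.005383 vs Keq = 1.7600e-05 ⇒ Q>K, reverse
Step 1:
                   E          D
  Initial    0.02597     0.0519
  Change     0.01433   -0.04298
  Equil       0.0403   0.008918
  solve Keq expr → x = -0.01433; check Q = 1.7600e-05
Then add 0.03775 M of D.
Step 2:
                   E          D
  Initial     0.0403    0.04667
  Change     0.01231   -0.03692
  Equil       0.0526   0.009746
  solve Keq expr → x = -0.01231; check Q = 1.7600e-05
Then change container volume by factor 0.5 (V_new/V_old).
Step 3:
                   E          D
  Initial     0.1052    0.01949
  Change    0.002374  -0.007121
  Equil       0.1076    0.01237
  solve Keq expr → x = -0.002374; check Q = 1.7600e-05

x = -0.002374 M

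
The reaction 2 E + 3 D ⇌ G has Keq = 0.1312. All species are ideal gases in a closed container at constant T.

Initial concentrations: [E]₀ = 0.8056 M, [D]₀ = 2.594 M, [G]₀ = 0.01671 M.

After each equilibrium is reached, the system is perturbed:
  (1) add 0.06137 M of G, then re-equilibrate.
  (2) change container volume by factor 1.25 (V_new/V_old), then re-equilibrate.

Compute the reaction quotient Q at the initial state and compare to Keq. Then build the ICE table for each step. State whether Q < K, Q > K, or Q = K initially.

Q₀ = 0.001475 vs Keq = 0.1312 ⇒ Q<K, forward
Step 1:
                  E         D         G
  Initial    0.8056     2.594   0.01671
  Change    -0.3749   -0.5623    0.1874
  Equil      0.4307     2.032    0.2041
  solve Keq expr → x = 0.1874; check Q = 0.1312
Then add 0.06137 M of G.
Step 2:
                  E         D         G
  Initial    0.4307     2.032    0.2655
  Change    0.03051   0.04576  -0.01525
  Equil      0.4612     2.077    0.2503
  solve Keq expr → x = -0.01525; check Q = 0.1312
Then change container volume by factor 1.25 (V_new/V_old).
Step 3:
                  E         D         G
  Initial     0.369     1.662    0.2002
  Change    0.08675    0.1301  -0.04337
  Equil      0.4557     1.792    0.1568
  solve Keq expr → x = -0.04337; check Q = 0.1312

Q₀ = 0.001475; Q < K (proceeds forward)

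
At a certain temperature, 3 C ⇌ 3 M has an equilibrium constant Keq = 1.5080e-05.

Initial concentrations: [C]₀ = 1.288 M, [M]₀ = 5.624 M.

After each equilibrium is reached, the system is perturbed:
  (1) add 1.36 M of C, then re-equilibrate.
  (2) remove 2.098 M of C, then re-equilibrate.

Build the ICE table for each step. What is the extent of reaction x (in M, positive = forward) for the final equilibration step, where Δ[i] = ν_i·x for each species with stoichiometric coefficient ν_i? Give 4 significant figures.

Q₀ = 83.25 vs Keq = 1.5080e-05 ⇒ Q>K, reverse
Step 1:
                   C          M
  init         1.288      5.624
  Δ            5.457     -5.457
  eq           6.745     0.1666
  solve Keq expr → x = -1.819; check Q = 1.5080e-05
Then add 1.36 M of C.
Step 2:
                   C          M
  init         8.105     0.1666
  Δ         -0.03279    0.03279
  eq           8.073     0.1994
  solve Keq expr → x = 0.01093; check Q = 1.5080e-05
Then remove 2.098 M of C.
Step 3:
                   C          M
  init         5.975     0.1994
  Δ          0.05058   -0.05058
  eq           6.025     0.1489
  solve Keq expr → x = -0.01686; check Q = 1.5080e-05

x = -0.01686 M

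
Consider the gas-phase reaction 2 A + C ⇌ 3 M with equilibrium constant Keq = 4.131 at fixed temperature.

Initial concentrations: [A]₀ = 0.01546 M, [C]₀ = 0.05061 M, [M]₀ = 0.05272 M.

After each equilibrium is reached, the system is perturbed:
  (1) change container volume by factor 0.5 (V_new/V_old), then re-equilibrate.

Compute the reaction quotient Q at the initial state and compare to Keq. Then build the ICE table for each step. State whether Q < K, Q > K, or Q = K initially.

Q₀ = 12.11; Q > K (proceeds reverse)

Q₀ = 12.11 vs Keq = 4.131 ⇒ Q>K, reverse
Step 1:
                  A         C         M
  I         0.01546   0.05061   0.05272
  C        0.005033  0.002516 -0.007549
  E         0.02049   0.05313   0.04517
  solve Keq expr → x = -0.002516; check Q = 4.131
Then change container volume by factor 0.5 (V_new/V_old).
Step 2:
                  A         C         M
  I         0.04099    0.1063   0.09034
  C               0         0         0
  E         0.04099    0.1063   0.09034
  solve Keq expr → x = 0; check Q = 4.131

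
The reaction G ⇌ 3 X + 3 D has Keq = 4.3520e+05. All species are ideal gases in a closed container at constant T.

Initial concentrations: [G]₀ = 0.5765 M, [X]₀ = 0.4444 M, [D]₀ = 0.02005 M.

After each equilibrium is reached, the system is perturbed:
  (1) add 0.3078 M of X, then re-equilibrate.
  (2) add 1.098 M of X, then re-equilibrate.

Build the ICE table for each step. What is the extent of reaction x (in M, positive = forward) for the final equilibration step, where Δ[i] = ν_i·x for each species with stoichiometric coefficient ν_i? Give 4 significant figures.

Q₀ = 1.2271e-06 vs Keq = 4.3520e+05 ⇒ Q<K, forward
Step 1:
                   G          X          D
  init        0.5765     0.4444    0.02005
  Δ          -0.5764      1.729      1.729
  eq      1.2627e-04      2.174      1.749
  solve Keq expr → x = 0.5764; check Q = 4.3520e+05
Then add 0.3078 M of X.
Step 2:
                   G          X          D
  init    1.2627e-04      2.481      1.749
  Δ       6.1499e-05 -1.8450e-04 -1.8450e-04
  eq      1.8777e-04      2.481      1.749
  solve Keq expr → x = -6.1499e-05; check Q = 4.3520e+05
Then add 1.098 M of X.
Step 3:
                   G          X          D
  init    1.8777e-04      3.579      1.749
  Δ       3.7426e-04  -0.001123  -0.001123
  eq      5.6203e-04      3.578      1.748
  solve Keq expr → x = -3.7426e-04; check Q = 4.3520e+05

x = -3.7426e-04 M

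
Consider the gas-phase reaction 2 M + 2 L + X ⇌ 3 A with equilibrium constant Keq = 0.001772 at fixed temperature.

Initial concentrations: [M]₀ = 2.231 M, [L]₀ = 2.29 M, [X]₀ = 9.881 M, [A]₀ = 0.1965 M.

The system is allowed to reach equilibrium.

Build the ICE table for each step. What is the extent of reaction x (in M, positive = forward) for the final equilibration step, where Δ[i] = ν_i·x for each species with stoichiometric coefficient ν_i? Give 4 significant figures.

Q₀ = 2.9418e-05 vs Keq = 0.001772 ⇒ Q<K, forward
Step 1:
                   M          L          X          A
  I            2.231       2.29      9.881     0.1965
  C          -0.2935    -0.2935    -0.1467     0.4402
  E            1.938      1.997      9.734     0.6367
  solve Keq expr → x = 0.1467; check Q = 0.001772

x = 0.1467 M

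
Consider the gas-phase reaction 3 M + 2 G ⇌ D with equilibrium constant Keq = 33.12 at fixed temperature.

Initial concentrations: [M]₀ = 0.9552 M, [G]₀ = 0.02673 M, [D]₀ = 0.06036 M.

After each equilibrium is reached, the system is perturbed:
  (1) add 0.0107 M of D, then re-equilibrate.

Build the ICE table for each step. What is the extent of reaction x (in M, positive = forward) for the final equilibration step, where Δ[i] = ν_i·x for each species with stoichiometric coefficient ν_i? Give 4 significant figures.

x = -0.001555 M

Q₀ = 96.93 vs Keq = 33.12 ⇒ Q>K, reverse
Step 1:
                  M         G         D
  init       0.9552   0.02673   0.06036
  Δ         0.02203   0.01469 -0.007343
  eq         0.9772   0.04142   0.05302
  solve Keq expr → x = -0.007343; check Q = 33.12
Then add 0.0107 M of D.
Step 2:
                  M         G         D
  init       0.9772   0.04142   0.06372
  Δ        0.004666  0.003111 -0.001555
  eq         0.9819   0.04453   0.06216
  solve Keq expr → x = -0.001555; check Q = 33.12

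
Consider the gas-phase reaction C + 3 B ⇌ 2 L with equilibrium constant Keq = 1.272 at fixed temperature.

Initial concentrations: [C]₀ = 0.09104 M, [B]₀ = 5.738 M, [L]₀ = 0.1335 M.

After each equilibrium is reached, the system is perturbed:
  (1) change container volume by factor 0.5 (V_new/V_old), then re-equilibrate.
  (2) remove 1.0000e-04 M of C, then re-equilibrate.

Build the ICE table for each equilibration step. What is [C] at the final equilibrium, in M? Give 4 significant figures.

Q₀ = 0.001036 vs Keq = 1.272 ⇒ Q<K, forward
Step 1:
                    C           B           L
  Initial     0.09104       5.738      0.1335
  Change     -0.09056     -0.2717      0.1811
  Equil    4.7646e-04       5.466      0.3146
  solve Keq expr → x = 0.09056; check Q = 1.272
Then change container volume by factor 0.5 (V_new/V_old).
Step 2:
                    C           B           L
  Initial  9.5291e-04       10.93      0.6293
  Change  -7.1346e-04    -0.00214    0.001427
  Equil    2.3945e-04       10.93      0.6307
  solve Keq expr → x = 7.1346e-04; check Q = 1.272
Then remove 1.0000e-04 M of C.
Step 3:
                    C           B           L
  Initial  1.3945e-04       10.93      0.6307
  Change   9.9829e-05  2.9949e-04 -1.9966e-04
  Equil    2.3928e-04       10.93      0.6305
  solve Keq expr → x = -9.9829e-05; check Q = 1.272

[C]_eq = 2.3928e-04 M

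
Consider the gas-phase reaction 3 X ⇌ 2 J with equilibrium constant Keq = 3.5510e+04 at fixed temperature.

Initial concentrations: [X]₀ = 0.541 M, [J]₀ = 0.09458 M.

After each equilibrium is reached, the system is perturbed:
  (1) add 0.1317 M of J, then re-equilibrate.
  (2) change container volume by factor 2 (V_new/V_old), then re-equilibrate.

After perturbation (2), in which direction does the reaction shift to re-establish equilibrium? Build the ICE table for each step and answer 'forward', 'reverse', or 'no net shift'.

Q₀ = 0.05649 vs Keq = 3.5510e+04 ⇒ Q<K, forward
Step 1:
                    X           J
  I             0.541     0.09458
  C           -0.5233      0.3489
  E           0.01769      0.4435
  solve Keq expr → x = 0.1744; check Q = 3.5510e+04
Then add 0.1317 M of J.
Step 2:
                    X           J
  I           0.01769      0.5752
  C          0.003295   -0.002197
  E           0.02099       0.573
  solve Keq expr → x = -0.001098; check Q = 3.5510e+04
Then change container volume by factor 2 (V_new/V_old).
Step 3:
                    X           J
  I           0.01049      0.2865
  C          0.002673   -0.001782
  E           0.01317      0.2847
  solve Keq expr → x = -8.9089e-04; check Q = 3.5510e+04

Direction: reverse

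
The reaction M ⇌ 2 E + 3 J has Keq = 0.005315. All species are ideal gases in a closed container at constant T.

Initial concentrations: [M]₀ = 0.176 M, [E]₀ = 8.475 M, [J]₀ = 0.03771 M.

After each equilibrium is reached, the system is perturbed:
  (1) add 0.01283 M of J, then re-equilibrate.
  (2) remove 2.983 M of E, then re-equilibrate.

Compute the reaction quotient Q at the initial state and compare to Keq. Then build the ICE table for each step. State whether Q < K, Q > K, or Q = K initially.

Q₀ = 0.02188 vs Keq = 0.005315 ⇒ Q>K, reverse
Step 1:
                   M          E          J
  I            0.176      8.475    0.03771
  C         0.004653  -0.009306   -0.01396
  E           0.1807      8.466    0.02375
  solve Keq expr → x = -0.004653; check Q = 0.005315
Then add 0.01283 M of J.
Step 2:
                   M          E          J
  I           0.1807      8.466    0.03658
  C          0.00421  -0.008421   -0.01263
  E           0.1849      8.457    0.02395
  solve Keq expr → x = -0.00421; check Q = 0.005315
Then remove 2.983 M of E.
Step 3:
                   M          E          J
  I           0.1849      5.474    0.02395
  C        -0.002628   0.005256   0.007884
  E           0.1822       5.48    0.03183
  solve Keq expr → x = 0.002628; check Q = 0.005315

Q₀ = 0.02188; Q > K (proceeds reverse)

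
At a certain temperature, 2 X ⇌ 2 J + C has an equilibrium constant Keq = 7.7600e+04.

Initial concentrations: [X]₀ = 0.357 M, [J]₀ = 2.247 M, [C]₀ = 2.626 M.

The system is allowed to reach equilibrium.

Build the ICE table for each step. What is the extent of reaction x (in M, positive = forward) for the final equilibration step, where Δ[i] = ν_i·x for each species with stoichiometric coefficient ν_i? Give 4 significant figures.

Q₀ = 104 vs Keq = 7.7600e+04 ⇒ Q<K, forward
Step 1:
                  X         J         C
  Initial     0.357     2.247     2.626
  Change    -0.3415    0.3415    0.1707
  Equil     0.01554     2.588     2.797
  solve Keq expr → x = 0.1707; check Q = 7.7600e+04

x = 0.1707 M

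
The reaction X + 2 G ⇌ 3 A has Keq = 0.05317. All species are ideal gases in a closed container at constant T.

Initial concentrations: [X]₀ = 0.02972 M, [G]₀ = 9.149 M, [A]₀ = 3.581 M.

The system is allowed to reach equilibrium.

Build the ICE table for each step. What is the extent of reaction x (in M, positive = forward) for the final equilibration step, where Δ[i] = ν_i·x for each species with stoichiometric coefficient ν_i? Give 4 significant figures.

Q₀ = 18.46 vs Keq = 0.05317 ⇒ Q>K, reverse
Step 1:
                   X          G          A
  I          0.02972      9.149      3.581
  C           0.6628      1.326     -1.988
  E           0.6925      10.47      1.593
  solve Keq expr → x = -0.6628; check Q = 0.05317

x = -0.6628 M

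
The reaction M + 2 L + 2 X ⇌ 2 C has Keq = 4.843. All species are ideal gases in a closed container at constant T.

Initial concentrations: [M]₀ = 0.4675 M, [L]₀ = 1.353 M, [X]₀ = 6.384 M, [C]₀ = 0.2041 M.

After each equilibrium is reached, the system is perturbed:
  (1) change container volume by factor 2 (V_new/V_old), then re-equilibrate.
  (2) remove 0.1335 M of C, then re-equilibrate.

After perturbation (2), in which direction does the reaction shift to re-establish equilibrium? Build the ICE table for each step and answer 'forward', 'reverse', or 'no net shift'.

Direction: forward

Q₀ = 0.001194 vs Keq = 4.843 ⇒ Q<K, forward
Step 1:
                   M          L          X          C
  I           0.4675      1.353      6.384     0.2041
  C          -0.4342    -0.8685    -0.8685     0.8685
  E          0.03326     0.4845      5.516      1.073
  solve Keq expr → x = 0.4342; check Q = 4.843
Then change container volume by factor 2 (V_new/V_old).
Step 2:
                   M          L          X          C
  I          0.01663     0.2423      2.758     0.5363
  C          0.03762    0.07524    0.07524   -0.07524
  E          0.05425     0.3175      2.833      0.461
  solve Keq expr → x = -0.03762; check Q = 4.843
Then remove 0.1335 M of C.
Step 3:
                   M          L          X          C
  I          0.05425     0.3175      2.833     0.3275
  C         -0.01432   -0.02865   -0.02865    0.02865
  E          0.03993     0.2889      2.804     0.3562
  solve Keq expr → x = 0.01432; check Q = 4.843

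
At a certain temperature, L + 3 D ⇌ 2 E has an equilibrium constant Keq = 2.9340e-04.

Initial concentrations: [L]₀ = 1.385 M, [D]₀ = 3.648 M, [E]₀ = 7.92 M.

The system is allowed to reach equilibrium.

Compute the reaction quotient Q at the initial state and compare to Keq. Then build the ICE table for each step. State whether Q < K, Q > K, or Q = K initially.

Q₀ = 0.9329 vs Keq = 2.9340e-04 ⇒ Q>K, reverse
Step 1:
                   L          D          E
  init         1.385      3.648       7.92
  Δ            3.111      9.332     -6.222
  eq           4.496      12.98      1.698
  solve Keq expr → x = -3.111; check Q = 2.9340e-04

Q₀ = 0.9329; Q > K (proceeds reverse)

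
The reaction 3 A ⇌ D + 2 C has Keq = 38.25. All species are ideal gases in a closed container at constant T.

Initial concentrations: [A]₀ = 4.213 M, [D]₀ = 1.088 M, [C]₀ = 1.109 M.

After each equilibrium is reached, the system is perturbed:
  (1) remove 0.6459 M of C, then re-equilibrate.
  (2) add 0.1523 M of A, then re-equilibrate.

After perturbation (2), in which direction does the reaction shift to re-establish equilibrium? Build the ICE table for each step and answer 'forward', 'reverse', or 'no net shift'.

Q₀ = 0.01789 vs Keq = 38.25 ⇒ Q<K, forward
Step 1:
                   A          D          C
  I            4.213      1.088      1.109
  C            -3.35      1.117      2.233
  E           0.8634      2.205      3.342
  solve Keq expr → x = 1.117; check Q = 38.25
Then remove 0.6459 M of C.
Step 2:
                   A          D          C
  I           0.8634      2.205      2.696
  C         -0.09921    0.03307    0.06614
  E           0.7642      2.238      2.762
  solve Keq expr → x = 0.03307; check Q = 38.25
Then add 0.1523 M of A.
Step 3:
                   A          D          C
  I           0.9165      2.238      2.762
  C          -0.1312    0.04373    0.08747
  E           0.7853      2.281       2.85
  solve Keq expr → x = 0.04373; check Q = 38.25

Direction: forward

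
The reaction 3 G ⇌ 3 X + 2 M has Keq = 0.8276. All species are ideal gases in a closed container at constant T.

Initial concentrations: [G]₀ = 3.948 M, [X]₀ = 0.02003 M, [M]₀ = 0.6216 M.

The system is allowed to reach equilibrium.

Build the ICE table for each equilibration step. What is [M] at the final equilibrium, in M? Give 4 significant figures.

[M]_eq = 1.667 M

Q₀ = 5.0458e-08 vs Keq = 0.8276 ⇒ Q<K, forward
Step 1:
                   G          X          M
  Initial      3.948    0.02003     0.6216
  Change      -1.569      1.569      1.046
  Equil        2.379      1.589      1.667
  solve Keq expr → x = 0.5229; check Q = 0.8276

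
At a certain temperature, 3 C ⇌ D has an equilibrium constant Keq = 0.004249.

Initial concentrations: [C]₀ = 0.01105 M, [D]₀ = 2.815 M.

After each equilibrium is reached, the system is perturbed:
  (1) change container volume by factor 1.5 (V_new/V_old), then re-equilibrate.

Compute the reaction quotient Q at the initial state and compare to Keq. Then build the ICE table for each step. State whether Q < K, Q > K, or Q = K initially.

Q₀ = 2.0864e+06; Q > K (proceeds reverse)

Q₀ = 2.0864e+06 vs Keq = 0.004249 ⇒ Q>K, reverse
Step 1:
                   C          D
  Initial    0.01105      2.815
  Change       5.862     -1.954
  Equil        5.873     0.8609
  solve Keq expr → x = -1.954; check Q = 0.004249
Then change container volume by factor 1.5 (V_new/V_old).
Step 2:
                   C          D
  Initial      3.916     0.5739
  Change      0.5708    -0.1903
  Equil        4.486     0.3837
  solve Keq expr → x = -0.1903; check Q = 0.004249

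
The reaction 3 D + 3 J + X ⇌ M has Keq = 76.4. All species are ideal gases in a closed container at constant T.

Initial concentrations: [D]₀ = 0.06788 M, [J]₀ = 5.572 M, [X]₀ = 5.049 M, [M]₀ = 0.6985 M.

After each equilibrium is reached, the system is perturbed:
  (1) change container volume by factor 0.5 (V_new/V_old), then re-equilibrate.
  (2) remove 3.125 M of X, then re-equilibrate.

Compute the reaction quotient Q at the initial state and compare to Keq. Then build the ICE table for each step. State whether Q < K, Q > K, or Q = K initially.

Q₀ = 2.557; Q < K (proceeds forward)

Q₀ = 2.557 vs Keq = 76.4 ⇒ Q<K, forward
Step 1:
                    D           J           X           M
  I           0.06788       5.572       5.049      0.6985
  C          -0.04564    -0.04564    -0.01521     0.01521
  E           0.02224       5.526       5.034      0.7137
  solve Keq expr → x = 0.01521; check Q = 76.4
Then change container volume by factor 0.5 (V_new/V_old).
Step 2:
                    D           J           X           M
  I           0.04447       11.05       10.07       1.427
  C          -0.03329    -0.03329     -0.0111      0.0111
  E           0.01118       11.02       10.06       1.439
  solve Keq expr → x = 0.0111; check Q = 76.4
Then remove 3.125 M of X.
Step 3:
                    D           J           X           M
  I           0.01118       11.02       6.931       1.439
  C          0.001474    0.001474  4.9125e-04 -4.9125e-04
  E           0.01266       11.02       6.932       1.438
  solve Keq expr → x = -4.9125e-04; check Q = 76.4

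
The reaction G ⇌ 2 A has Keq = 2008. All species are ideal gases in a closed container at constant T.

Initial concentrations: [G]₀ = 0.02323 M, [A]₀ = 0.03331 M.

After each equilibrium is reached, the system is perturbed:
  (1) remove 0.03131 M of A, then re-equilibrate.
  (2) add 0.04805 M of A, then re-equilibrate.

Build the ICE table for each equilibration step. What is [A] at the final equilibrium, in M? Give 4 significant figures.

[A]_eq = 0.0965 M

Q₀ = 0.04776 vs Keq = 2008 ⇒ Q<K, forward
Step 1:
                    G           A
  Initial     0.02323     0.03331
  Change     -0.02323     0.04645
  Equil    3.1684e-06     0.07976
  solve Keq expr → x = 0.02323; check Q = 2008
Then remove 0.03131 M of A.
Step 2:
                    G           A
  Initial  3.1684e-06     0.04845
  Change  -1.9991e-06  3.9981e-06
  Equil    1.1694e-06     0.04846
  solve Keq expr → x = 1.9991e-06; check Q = 2008
Then add 0.04805 M of A.
Step 3:
                    G           A
  Initial  1.1694e-06     0.09651
  Change   3.4682e-06 -6.9365e-06
  Equil    4.6376e-06      0.0965
  solve Keq expr → x = -3.4682e-06; check Q = 2008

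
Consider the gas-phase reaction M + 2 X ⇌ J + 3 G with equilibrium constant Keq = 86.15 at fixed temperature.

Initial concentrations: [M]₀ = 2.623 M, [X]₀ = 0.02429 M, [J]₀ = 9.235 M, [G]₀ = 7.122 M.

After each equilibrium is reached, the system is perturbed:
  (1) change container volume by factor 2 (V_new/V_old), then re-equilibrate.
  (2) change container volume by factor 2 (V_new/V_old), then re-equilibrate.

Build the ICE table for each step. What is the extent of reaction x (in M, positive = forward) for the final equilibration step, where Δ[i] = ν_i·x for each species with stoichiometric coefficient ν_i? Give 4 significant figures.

Q₀ = 2.1557e+06 vs Keq = 86.15 ⇒ Q>K, reverse
Step 1:
                  M         X         J         G
  Initial     2.623   0.02429     9.235     7.122
  Change     0.8278     1.656   -0.8278    -2.484
  Equil       3.451      1.68     8.407     4.638
  solve Keq expr → x = -0.8278; check Q = 86.15
Then change container volume by factor 2 (V_new/V_old).
Step 2:
                  M         X         J         G
  Initial     1.725      0.84     4.204     2.319
  Change   -0.07104   -0.1421   0.07104    0.2131
  Equil       1.654    0.6979     4.275     2.532
  solve Keq expr → x = 0.07104; check Q = 86.15
Then change container volume by factor 2 (V_new/V_old).
Step 3:
                  M         X         J         G
  Initial    0.8272     0.349     2.137     1.266
  Change   -0.03264  -0.06528   0.03264   0.09792
  Equil      0.7945    0.2837      2.17     1.364
  solve Keq expr → x = 0.03264; check Q = 86.15

x = 0.03264 M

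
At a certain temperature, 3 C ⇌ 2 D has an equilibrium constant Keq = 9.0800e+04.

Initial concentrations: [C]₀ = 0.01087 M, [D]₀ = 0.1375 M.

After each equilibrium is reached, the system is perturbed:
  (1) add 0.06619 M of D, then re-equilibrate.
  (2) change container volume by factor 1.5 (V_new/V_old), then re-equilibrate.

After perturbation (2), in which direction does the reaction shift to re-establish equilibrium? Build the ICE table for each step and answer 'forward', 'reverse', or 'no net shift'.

Direction: reverse

Q₀ = 1.4720e+04 vs Keq = 9.0800e+04 ⇒ Q<K, forward
Step 1:
                   C          D
  Initial    0.01087     0.1375
  Change    -0.00485   0.003234
  Equil      0.00602     0.1407
  solve Keq expr → x = 0.001617; check Q = 9.0800e+04
Then add 0.06619 M of D.
Step 2:
                   C          D
  Initial    0.00602     0.2069
  Change    0.001735  -0.001157
  Equil     0.007755     0.2058
  solve Keq expr → x = -5.7830e-04; check Q = 9.0800e+04
Then change container volume by factor 1.5 (V_new/V_old).
Step 3:
                   C          D
  Initial    0.00517     0.1372
  Change  7.3404e-04 -4.8936e-04
  Equil     0.005904     0.1367
  solve Keq expr → x = -2.4468e-04; check Q = 9.0800e+04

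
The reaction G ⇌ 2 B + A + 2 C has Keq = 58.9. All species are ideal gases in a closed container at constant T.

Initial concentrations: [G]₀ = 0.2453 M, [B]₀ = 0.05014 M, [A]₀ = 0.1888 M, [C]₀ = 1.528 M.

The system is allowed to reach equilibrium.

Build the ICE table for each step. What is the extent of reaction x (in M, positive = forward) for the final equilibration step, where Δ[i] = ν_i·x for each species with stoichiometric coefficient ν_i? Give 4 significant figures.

x = 0.2373 M

Q₀ = 0.004518 vs Keq = 58.9 ⇒ Q<K, forward
Step 1:
                    G           B           A           C
  init         0.2453     0.05014      0.1888       1.528
  Δ           -0.2373      0.4746      0.2373      0.4746
  eq          0.00799      0.5248      0.4261       2.003
  solve Keq expr → x = 0.2373; check Q = 58.9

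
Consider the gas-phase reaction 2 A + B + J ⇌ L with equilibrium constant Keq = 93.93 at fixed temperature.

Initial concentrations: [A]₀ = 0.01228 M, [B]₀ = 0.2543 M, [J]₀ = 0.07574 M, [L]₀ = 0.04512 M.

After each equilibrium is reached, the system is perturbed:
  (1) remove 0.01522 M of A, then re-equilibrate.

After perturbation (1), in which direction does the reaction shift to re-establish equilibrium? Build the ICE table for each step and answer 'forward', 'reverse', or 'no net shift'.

Q₀ = 1.5535e+04 vs Keq = 93.93 ⇒ Q>K, reverse
Step 1:
                   A          B          J          L
  init       0.01228     0.2543    0.07574    0.04512
  Δ          0.06037    0.03018    0.03018   -0.03018
  eq         0.07265     0.2845     0.1059    0.01494
  solve Keq expr → x = -0.03018; check Q = 93.93
Then remove 0.01522 M of A.
Step 2:
                   A          B          J          L
  init       0.05743     0.2845     0.1059    0.01494
  Δ         0.006111   0.003055   0.003055  -0.003055
  eq         0.06354     0.2875      0.109    0.01188
  solve Keq expr → x = -0.003055; check Q = 93.93

Direction: reverse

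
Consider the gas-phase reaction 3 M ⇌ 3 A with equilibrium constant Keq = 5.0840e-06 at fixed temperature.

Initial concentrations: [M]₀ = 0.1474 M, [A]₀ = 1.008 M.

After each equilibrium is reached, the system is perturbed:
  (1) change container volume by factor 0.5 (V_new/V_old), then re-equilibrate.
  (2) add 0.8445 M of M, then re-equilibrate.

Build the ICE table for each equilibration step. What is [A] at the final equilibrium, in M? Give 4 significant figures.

[A]_eq = 0.05334 M

Q₀ = 319.8 vs Keq = 5.0840e-06 ⇒ Q>K, reverse
Step 1:
                  M         A
  I          0.1474     1.008
  C          0.9885   -0.9885
  E           1.136   0.01953
  solve Keq expr → x = -0.3295; check Q = 5.0840e-06
Then change container volume by factor 0.5 (V_new/V_old).
Step 2:
                  M         A
  I           2.272   0.03906
  C               0         0
  E           2.272   0.03906
  solve Keq expr → x = 0; check Q = 5.0840e-06
Then add 0.8445 M of M.
Step 3:
                  M         A
  I           3.116   0.03906
  C        -0.01428   0.01428
  E           3.102   0.05334
  solve Keq expr → x = 0.004759; check Q = 5.0840e-06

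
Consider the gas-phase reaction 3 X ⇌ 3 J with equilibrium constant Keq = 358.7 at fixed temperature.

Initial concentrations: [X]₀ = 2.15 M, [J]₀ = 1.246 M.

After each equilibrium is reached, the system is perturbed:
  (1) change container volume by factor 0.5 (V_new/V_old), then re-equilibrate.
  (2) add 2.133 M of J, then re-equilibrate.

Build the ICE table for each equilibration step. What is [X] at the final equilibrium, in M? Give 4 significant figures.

[X]_eq = 1.101 M

Q₀ = 0.1946 vs Keq = 358.7 ⇒ Q<K, forward
Step 1:
                  X         J
  init         2.15     1.246
  Δ          -1.731     1.731
  eq          0.419     2.977
  solve Keq expr → x = 0.577; check Q = 358.7
Then change container volume by factor 0.5 (V_new/V_old).
Step 2:
                  X         J
  init        0.838     5.954
  Δ               0         0
  eq          0.838     5.954
  solve Keq expr → x = 0; check Q = 358.7
Then add 2.133 M of J.
Step 3:
                  X         J
  init        0.838     8.087
  Δ          0.2632   -0.2632
  eq          1.101     7.824
  solve Keq expr → x = -0.08772; check Q = 358.7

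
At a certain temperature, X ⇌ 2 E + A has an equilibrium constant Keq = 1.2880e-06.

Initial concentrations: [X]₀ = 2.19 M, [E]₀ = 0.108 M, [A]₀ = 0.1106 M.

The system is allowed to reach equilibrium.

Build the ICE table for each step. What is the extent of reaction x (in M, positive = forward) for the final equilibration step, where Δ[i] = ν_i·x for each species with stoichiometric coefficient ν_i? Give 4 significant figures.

Q₀ = 5.8906e-04 vs Keq = 1.2880e-06 ⇒ Q>K, reverse
Step 1:
                   X          E          A
  Initial       2.19      0.108     0.1106
  Change     0.05053    -0.1011   -0.05053
  Equil        2.241   0.006931    0.06007
  solve Keq expr → x = -0.05053; check Q = 1.2880e-06

x = -0.05053 M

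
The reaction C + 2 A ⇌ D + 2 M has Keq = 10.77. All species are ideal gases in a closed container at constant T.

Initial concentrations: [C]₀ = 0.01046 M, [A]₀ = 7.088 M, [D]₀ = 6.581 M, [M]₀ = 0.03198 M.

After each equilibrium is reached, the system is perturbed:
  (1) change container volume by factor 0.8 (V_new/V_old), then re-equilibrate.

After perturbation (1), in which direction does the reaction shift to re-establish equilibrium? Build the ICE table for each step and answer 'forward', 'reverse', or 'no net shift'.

Direction: no net shift

Q₀ = 0.01281 vs Keq = 10.77 ⇒ Q<K, forward
Step 1:
                   C          A          D          M
  Initial    0.01046      7.088      6.581    0.03198
  Change    -0.01043   -0.02085    0.01043    0.02085
  Equil   3.4203e-05      7.067      6.591    0.05283
  solve Keq expr → x = 0.01043; check Q = 10.77
Then change container volume by factor 0.8 (V_new/V_old).
Step 2:
                   C          A          D          M
  Initial 4.2754e-05      8.834      8.239    0.06604
  Change           0          0          0          0
  Equil   4.2754e-05      8.834      8.239    0.06604
  solve Keq expr → x = 0; check Q = 10.77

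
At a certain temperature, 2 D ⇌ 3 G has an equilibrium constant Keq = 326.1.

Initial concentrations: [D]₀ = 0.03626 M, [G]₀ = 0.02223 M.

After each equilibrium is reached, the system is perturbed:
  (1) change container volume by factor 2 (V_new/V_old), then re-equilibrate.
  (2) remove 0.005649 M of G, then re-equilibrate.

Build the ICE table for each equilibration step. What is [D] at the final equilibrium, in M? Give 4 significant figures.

Q₀ = 0.008355 vs Keq = 326.1 ⇒ Q<K, forward
Step 1:
                    D           G
  Initial     0.03626     0.02223
  Change     -0.03512     0.05269
  Equil      0.001136     0.07492
  solve Keq expr → x = 0.01756; check Q = 326.1
Then change container volume by factor 2 (V_new/V_old).
Step 2:
                    D           G
  Initial  5.6776e-04     0.03746
  Change  -1.6237e-04  2.4356e-04
  Equil    4.0539e-04      0.0377
  solve Keq expr → x = 8.1185e-05; check Q = 326.1
Then remove 0.005649 M of G.
Step 3:
                    D           G
  Initial  4.0539e-04     0.03205
  Change  -8.5694e-05  1.2854e-04
  Equil    3.1969e-04     0.03218
  solve Keq expr → x = 4.2847e-05; check Q = 326.1

[D]_eq = 3.1969e-04 M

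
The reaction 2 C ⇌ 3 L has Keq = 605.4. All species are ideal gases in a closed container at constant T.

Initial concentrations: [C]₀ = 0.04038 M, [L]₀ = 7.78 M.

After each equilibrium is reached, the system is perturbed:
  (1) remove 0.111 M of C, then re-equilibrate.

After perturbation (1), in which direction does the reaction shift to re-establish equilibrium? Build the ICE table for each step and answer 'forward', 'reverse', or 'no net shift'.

Direction: reverse

Q₀ = 2.8881e+05 vs Keq = 605.4 ⇒ Q>K, reverse
Step 1:
                    C           L
  I           0.04038        7.78
  C            0.6751      -1.013
  E            0.7155       6.767
  solve Keq expr → x = -0.3376; check Q = 605.4
Then remove 0.111 M of C.
Step 2:
                    C           L
  I            0.6045       6.767
  C           0.08976     -0.1346
  E            0.6942       6.633
  solve Keq expr → x = -0.04488; check Q = 605.4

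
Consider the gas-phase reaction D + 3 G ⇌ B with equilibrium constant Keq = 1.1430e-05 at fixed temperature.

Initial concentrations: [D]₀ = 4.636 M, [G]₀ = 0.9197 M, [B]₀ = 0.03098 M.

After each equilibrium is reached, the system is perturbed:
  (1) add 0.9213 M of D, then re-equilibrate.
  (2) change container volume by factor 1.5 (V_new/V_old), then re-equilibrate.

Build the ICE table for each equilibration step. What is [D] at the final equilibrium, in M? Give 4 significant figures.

[D]_eq = 3.726 M

Q₀ = 0.00859 vs Keq = 1.1430e-05 ⇒ Q>K, reverse
Step 1:
                  D         G         B
  Initial     4.636    0.9197   0.03098
  Change    0.03092   0.09277  -0.03092
  Equil       4.667     1.012 5.5364e-05
  solve Keq expr → x = -0.03092; check Q = 1.1430e-05
Then add 0.9213 M of D.
Step 2:
                  D         G         B
  Initial     5.588     1.012 5.5364e-05
  Change  -1.0923e-05 -3.2769e-05 1.0923e-05
  Equil       5.588     1.012 6.6287e-05
  solve Keq expr → x = 1.0923e-05; check Q = 1.1430e-05
Then change container volume by factor 1.5 (V_new/V_old).
Step 3:
                  D         G         B
  Initial     3.725     0.675 4.4191e-05
  Change  3.1092e-05 9.3276e-05 -3.1092e-05
  Equil       3.726    0.6751 1.3099e-05
  solve Keq expr → x = -3.1092e-05; check Q = 1.1430e-05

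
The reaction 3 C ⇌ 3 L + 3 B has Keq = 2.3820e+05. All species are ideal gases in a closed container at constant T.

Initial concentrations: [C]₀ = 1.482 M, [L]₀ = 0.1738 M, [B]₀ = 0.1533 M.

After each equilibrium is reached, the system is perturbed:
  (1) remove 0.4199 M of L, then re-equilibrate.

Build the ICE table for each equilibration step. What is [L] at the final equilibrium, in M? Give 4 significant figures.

[L]_eq = 1.205 M

Q₀ = 5.8107e-06 vs Keq = 2.3820e+05 ⇒ Q<K, forward
Step 1:
                    C           L           B
  init          1.482      0.1738      0.1533
  Δ             -1.44        1.44        1.44
  eq          0.04151       1.614       1.594
  solve Keq expr → x = 0.4802; check Q = 2.3820e+05
Then remove 0.4199 M of L.
Step 2:
                    C           L           B
  init        0.04151       1.194       1.594
  Δ          -0.01033     0.01033     0.01033
  eq          0.03118       1.205       1.604
  solve Keq expr → x = 0.003443; check Q = 2.3820e+05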